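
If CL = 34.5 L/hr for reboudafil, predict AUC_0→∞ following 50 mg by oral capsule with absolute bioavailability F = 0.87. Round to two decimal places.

AUC_0→∞ = F × Dose / CL
        = 0.87 × 50 / 34.5 = 1.26087 mg/L·hr

AUC = 1.26 mg/L·hr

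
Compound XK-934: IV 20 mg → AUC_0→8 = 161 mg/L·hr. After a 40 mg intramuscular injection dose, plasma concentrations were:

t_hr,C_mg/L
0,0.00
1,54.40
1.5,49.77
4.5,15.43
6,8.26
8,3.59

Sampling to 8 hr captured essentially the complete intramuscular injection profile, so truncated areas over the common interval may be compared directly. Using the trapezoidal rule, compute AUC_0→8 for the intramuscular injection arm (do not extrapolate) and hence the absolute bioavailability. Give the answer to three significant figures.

Trapezoidal AUC_0→8 (intramuscular injection):
  [0→1]: (0.00+54.40)/2 × 1 = 27.2
  [1→1.5]: (54.40+49.77)/2 × 0.5 = 26.0425
  [1.5→4.5]: (49.77+15.43)/2 × 3 = 97.8
  [4.5→6]: (15.43+8.26)/2 × 1.5 = 17.7675
  [6→8]: (8.26+3.59)/2 × 2 = 11.85
  Sum = 180.66 mg/L·hr
F = (AUC_ev/D_ev)/(AUC_iv/D_iv) = (180.66/40)/(161/20) = 4.5165/8.05 = 0.5611

F = 0.561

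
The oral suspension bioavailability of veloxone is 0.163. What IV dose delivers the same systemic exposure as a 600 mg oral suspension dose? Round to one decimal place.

Systemic exposure from an extravascular dose = F × D_ev, so the equivalent IV dose is F × D_ev.
D_iv = F × D_ev = 0.163 × 600 = 97.8 mg

D_iv = 97.8 mg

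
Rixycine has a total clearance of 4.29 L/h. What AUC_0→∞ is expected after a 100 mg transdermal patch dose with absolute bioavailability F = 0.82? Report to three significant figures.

AUC_0→∞ = F × Dose / CL
        = 0.82 × 100 / 4.29 = 19.1142 mg/L·h

AUC = 19.1 mg/L·h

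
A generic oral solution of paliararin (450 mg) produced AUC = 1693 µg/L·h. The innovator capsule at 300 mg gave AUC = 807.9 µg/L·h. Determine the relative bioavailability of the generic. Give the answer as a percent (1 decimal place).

F_rel = (AUC_test/D_test) / (AUC_ref/D_ref)
      = (1693/450) / (807.9/300)
      = 3.76222 / 2.693 = 1.3970 = 139.70%

F_rel = 139.7%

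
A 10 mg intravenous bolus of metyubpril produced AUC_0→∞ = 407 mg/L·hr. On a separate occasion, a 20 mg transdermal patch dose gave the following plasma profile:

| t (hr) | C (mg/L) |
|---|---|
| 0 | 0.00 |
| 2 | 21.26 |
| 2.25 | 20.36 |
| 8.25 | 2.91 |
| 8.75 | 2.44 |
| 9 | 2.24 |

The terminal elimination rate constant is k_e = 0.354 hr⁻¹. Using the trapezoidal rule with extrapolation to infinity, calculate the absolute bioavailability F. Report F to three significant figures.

Trapezoidal AUC_0→9 (transdermal patch):
  [0→2]: (0.00+21.26)/2 × 2 = 21.26
  [2→2.25]: (21.26+20.36)/2 × 0.25 = 5.2025
  [2.25→8.25]: (20.36+2.91)/2 × 6 = 69.81
  [8.25→8.75]: (2.91+2.44)/2 × 0.5 = 1.3375
  [8.75→9]: (2.44+2.24)/2 × 0.25 = 0.585
  Sum = 98.195 mg/L·hr
Tail: C_last/k_e = 2.24/0.354 = 6.328
AUC_0→∞ (transdermal patch) = 98.195 + 6.328 = 104.523 mg/L·hr
F = (AUC_ev/D_ev)/(AUC_iv/D_iv) = (104.523/20)/(407/10) = 5.22615/40.7 = 0.1284

F = 0.128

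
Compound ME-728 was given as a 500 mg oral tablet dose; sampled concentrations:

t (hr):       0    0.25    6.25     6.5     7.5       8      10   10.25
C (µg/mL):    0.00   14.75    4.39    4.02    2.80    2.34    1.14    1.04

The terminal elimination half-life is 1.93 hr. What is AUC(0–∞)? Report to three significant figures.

AUC = 71.7 µg/mL·hr

Trapezoidal AUC_0→10.25:
  [0→0.25]: (0.00+14.75)/2 × 0.25 = 1.84375
  [0.25→6.25]: (14.75+4.39)/2 × 6 = 57.42
  [6.25→6.5]: (4.39+4.02)/2 × 0.25 = 1.05125
  [6.5→7.5]: (4.02+2.80)/2 × 1 = 3.41
  [7.5→8]: (2.80+2.34)/2 × 0.5 = 1.285
  [8→10]: (2.34+1.14)/2 × 2 = 3.48
  [10→10.25]: (1.14+1.04)/2 × 0.25 = 0.2725
  Sum = 68.7625 µg/mL·hr
k_e = ln2 / t½ = 0.693147 / 1.93 = 0.3591 hr^-1
Extrapolated tail: C_last / k_e = 1.04 / 0.3591 = 2.896
AUC_0→∞ = 68.7625 + 2.896 = 71.6585 µg/mL·hr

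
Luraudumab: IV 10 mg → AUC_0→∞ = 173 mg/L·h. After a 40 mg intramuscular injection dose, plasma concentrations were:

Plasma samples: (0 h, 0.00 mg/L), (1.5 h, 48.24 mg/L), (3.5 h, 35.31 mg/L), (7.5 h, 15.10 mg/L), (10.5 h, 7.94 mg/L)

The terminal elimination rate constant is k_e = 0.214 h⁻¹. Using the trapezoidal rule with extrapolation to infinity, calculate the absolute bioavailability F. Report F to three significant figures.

F = 0.422

Trapezoidal AUC_0→10.5 (intramuscular injection):
  [0→1.5]: (0.00+48.24)/2 × 1.5 = 36.18
  [1.5→3.5]: (48.24+35.31)/2 × 2 = 83.55
  [3.5→7.5]: (35.31+15.10)/2 × 4 = 100.82
  [7.5→10.5]: (15.10+7.94)/2 × 3 = 34.56
  Sum = 255.11 mg/L·h
Tail: C_last/k_e = 7.94/0.214 = 37.103
AUC_0→∞ (intramuscular injection) = 255.11 + 37.103 = 292.213 mg/L·h
F = (AUC_ev/D_ev)/(AUC_iv/D_iv) = (292.213/40)/(173/10) = 7.305325/17.3 = 0.4223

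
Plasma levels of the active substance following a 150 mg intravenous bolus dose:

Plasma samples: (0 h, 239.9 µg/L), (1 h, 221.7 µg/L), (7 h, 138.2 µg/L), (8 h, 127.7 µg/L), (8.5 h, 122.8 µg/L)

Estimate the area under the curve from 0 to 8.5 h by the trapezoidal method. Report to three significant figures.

AUC = 1510 µg/L·h

Trapezoidal AUC_0→8.5:
  [0→1]: (239.9+221.7)/2 × 1 = 230.8
  [1→7]: (221.7+138.2)/2 × 6 = 1079.7
  [7→8]: (138.2+127.7)/2 × 1 = 132.95
  [8→8.5]: (127.7+122.8)/2 × 0.5 = 62.625
  Sum = 1506.075 µg/L·h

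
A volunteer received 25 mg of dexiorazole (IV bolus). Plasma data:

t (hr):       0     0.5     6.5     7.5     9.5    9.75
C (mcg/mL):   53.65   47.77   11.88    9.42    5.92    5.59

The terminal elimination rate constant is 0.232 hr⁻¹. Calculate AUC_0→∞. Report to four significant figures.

AUC = 255.8 mcg/mL·hr

Trapezoidal AUC_0→9.75:
  [0→0.5]: (53.65+47.77)/2 × 0.5 = 25.355
  [0.5→6.5]: (47.77+11.88)/2 × 6 = 178.95
  [6.5→7.5]: (11.88+9.42)/2 × 1 = 10.65
  [7.5→9.5]: (9.42+5.92)/2 × 2 = 15.34
  [9.5→9.75]: (5.92+5.59)/2 × 0.25 = 1.43875
  Sum = 231.73375 mcg/mL·hr
Extrapolated tail: C_last / k_e = 5.59 / 0.232 = 24.095
AUC_0→∞ = 231.73375 + 24.095 = 255.82875 mcg/mL·hr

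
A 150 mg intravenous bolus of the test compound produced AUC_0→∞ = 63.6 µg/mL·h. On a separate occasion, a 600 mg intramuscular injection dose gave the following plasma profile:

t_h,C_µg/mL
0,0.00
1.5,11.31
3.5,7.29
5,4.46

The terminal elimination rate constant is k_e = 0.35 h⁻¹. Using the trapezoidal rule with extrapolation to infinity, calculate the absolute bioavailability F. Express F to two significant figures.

F = 0.19

Trapezoidal AUC_0→5 (intramuscular injection):
  [0→1.5]: (0.00+11.31)/2 × 1.5 = 8.4825
  [1.5→3.5]: (11.31+7.29)/2 × 2 = 18.6
  [3.5→5]: (7.29+4.46)/2 × 1.5 = 8.8125
  Sum = 35.895 µg/mL·h
Tail: C_last/k_e = 4.46/0.35 = 12.743
AUC_0→∞ (intramuscular injection) = 35.895 + 12.743 = 48.638 µg/mL·h
F = (AUC_ev/D_ev)/(AUC_iv/D_iv) = (48.638/600)/(63.6/150) = 0.0810633/0.424 = 0.1912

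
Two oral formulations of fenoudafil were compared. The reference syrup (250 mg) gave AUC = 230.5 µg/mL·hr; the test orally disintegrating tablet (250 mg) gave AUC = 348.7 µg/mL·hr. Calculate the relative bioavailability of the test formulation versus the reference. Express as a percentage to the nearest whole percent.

F_rel = 151%

F_rel = (AUC_test/D_test) / (AUC_ref/D_ref)
      = (348.7/250) / (230.5/250)
      = 1.3948 / 0.922 = 1.5128 = 151.28%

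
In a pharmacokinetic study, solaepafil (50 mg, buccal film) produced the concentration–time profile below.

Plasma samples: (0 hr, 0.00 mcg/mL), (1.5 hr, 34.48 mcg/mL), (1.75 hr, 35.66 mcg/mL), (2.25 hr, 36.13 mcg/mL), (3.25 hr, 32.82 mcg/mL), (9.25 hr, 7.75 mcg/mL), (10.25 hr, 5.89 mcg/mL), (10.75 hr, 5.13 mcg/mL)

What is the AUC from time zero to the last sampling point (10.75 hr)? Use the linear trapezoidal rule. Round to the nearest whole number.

Trapezoidal AUC_0→10.75:
  [0→1.5]: (0.00+34.48)/2 × 1.5 = 25.86
  [1.5→1.75]: (34.48+35.66)/2 × 0.25 = 8.7675
  [1.75→2.25]: (35.66+36.13)/2 × 0.5 = 17.9475
  [2.25→3.25]: (36.13+32.82)/2 × 1 = 34.475
  [3.25→9.25]: (32.82+7.75)/2 × 6 = 121.71
  [9.25→10.25]: (7.75+5.89)/2 × 1 = 6.82
  [10.25→10.75]: (5.89+5.13)/2 × 0.5 = 2.755
  Sum = 218.335 mcg/mL·hr

AUC = 218 mcg/mL·hr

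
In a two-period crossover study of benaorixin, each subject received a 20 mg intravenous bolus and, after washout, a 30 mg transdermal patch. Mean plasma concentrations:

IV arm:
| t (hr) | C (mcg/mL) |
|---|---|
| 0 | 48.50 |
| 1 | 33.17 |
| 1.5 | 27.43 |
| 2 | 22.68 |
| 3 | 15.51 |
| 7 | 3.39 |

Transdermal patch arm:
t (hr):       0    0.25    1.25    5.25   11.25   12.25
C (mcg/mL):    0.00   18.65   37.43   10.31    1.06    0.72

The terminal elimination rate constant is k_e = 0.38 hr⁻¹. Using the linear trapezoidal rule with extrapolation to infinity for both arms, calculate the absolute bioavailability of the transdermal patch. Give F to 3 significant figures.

F = 0.808

Trapezoidal AUC_0→7 (IV):
  [0→1]: (48.50+33.17)/2 × 1 = 40.835
  [1→1.5]: (33.17+27.43)/2 × 0.5 = 15.15
  [1.5→2]: (27.43+22.68)/2 × 0.5 = 12.5275
  [2→3]: (22.68+15.51)/2 × 1 = 19.095
  [3→7]: (15.51+3.39)/2 × 4 = 37.8
  Sum = 125.4075 mcg/mL·hr
IV tail: 3.39/0.38 = 8.921; AUC_iv,0→∞ = 125.4075 + 8.921 = 134.3285 mcg/mL·hr
Trapezoidal AUC_0→12.25 (transdermal patch):
  [0→0.25]: (0.00+18.65)/2 × 0.25 = 2.33125
  [0.25→1.25]: (18.65+37.43)/2 × 1 = 28.04
  [1.25→5.25]: (37.43+10.31)/2 × 4 = 95.48
  [5.25→11.25]: (10.31+1.06)/2 × 6 = 34.11
  [11.25→12.25]: (1.06+0.72)/2 × 1 = 0.89
  Sum = 160.85125 mcg/mL·hr
transdermal patch tail: 0.72/0.38 = 1.895; AUC_ev,0→∞ = 160.85125 + 1.895 = 162.74625 mcg/mL·hr
F = (AUC_ev/D_ev)/(AUC_iv/D_iv) = (162.74625/30)/(134.3285/20) = 5.424875/6.716425 = 0.8077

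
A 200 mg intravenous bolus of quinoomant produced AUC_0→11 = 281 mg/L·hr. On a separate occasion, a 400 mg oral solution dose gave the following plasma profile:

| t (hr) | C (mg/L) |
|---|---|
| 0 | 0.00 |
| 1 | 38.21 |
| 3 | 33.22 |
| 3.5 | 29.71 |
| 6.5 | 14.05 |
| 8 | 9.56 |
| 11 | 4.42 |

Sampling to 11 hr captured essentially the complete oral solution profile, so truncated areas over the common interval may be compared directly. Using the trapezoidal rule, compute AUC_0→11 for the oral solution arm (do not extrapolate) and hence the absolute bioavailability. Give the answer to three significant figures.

F = 0.375

Trapezoidal AUC_0→11 (oral solution):
  [0→1]: (0.00+38.21)/2 × 1 = 19.105
  [1→3]: (38.21+33.22)/2 × 2 = 71.43
  [3→3.5]: (33.22+29.71)/2 × 0.5 = 15.7325
  [3.5→6.5]: (29.71+14.05)/2 × 3 = 65.64
  [6.5→8]: (14.05+9.56)/2 × 1.5 = 17.7075
  [8→11]: (9.56+4.42)/2 × 3 = 20.97
  Sum = 210.585 mg/L·hr
F = (AUC_ev/D_ev)/(AUC_iv/D_iv) = (210.585/400)/(281/200) = 0.5264625/1.405 = 0.3747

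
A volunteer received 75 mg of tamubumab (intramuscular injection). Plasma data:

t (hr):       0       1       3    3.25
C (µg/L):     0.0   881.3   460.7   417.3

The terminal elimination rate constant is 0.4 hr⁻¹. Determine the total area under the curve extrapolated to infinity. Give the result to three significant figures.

Trapezoidal AUC_0→3.25:
  [0→1]: (0.0+881.3)/2 × 1 = 440.65
  [1→3]: (881.3+460.7)/2 × 2 = 1342.0
  [3→3.25]: (460.7+417.3)/2 × 0.25 = 109.75
  Sum = 1892.4 µg/L·hr
Extrapolated tail: C_last / k_e = 417.3 / 0.4 = 1043.250
AUC_0→∞ = 1892.4 + 1043.250 = 2935.65 µg/L·hr

AUC = 2940 µg/L·hr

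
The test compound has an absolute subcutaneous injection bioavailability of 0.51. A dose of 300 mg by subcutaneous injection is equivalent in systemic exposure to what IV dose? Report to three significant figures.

D_iv = 153 mg

Systemic exposure from an extravascular dose = F × D_ev, so the equivalent IV dose is F × D_ev.
D_iv = F × D_ev = 0.51 × 300 = 153 mg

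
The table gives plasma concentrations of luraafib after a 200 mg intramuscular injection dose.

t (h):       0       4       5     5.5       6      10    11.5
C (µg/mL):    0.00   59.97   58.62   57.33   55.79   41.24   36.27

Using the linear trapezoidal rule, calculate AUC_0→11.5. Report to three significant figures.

Trapezoidal AUC_0→11.5:
  [0→4]: (0.00+59.97)/2 × 4 = 119.94
  [4→5]: (59.97+58.62)/2 × 1 = 59.295
  [5→5.5]: (58.62+57.33)/2 × 0.5 = 28.9875
  [5.5→6]: (57.33+55.79)/2 × 0.5 = 28.28
  [6→10]: (55.79+41.24)/2 × 4 = 194.06
  [10→11.5]: (41.24+36.27)/2 × 1.5 = 58.1325
  Sum = 488.695 µg/mL·h

AUC = 489 µg/mL·h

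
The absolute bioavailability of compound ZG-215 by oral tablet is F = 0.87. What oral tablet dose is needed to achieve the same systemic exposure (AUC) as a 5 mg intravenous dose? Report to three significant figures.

For equal systemic exposure: F × D_ev = D_iv
D_ev = D_iv / F = 5 / 0.87 = 5.74713 mg

D_oral = 5.75 mg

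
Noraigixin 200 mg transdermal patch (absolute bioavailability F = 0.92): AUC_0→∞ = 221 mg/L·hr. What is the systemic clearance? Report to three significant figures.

CL = F × Dose / AUC_0→∞
   = 0.92 × 200 / 221 = 0.832579 L/hr

CL = 0.833 L/hr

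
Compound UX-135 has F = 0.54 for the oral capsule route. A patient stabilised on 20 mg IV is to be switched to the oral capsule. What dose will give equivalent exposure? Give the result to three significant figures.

D_oral = 37.0 mg

For equal systemic exposure: F × D_ev = D_iv
D_ev = D_iv / F = 20 / 0.54 = 37.037 mg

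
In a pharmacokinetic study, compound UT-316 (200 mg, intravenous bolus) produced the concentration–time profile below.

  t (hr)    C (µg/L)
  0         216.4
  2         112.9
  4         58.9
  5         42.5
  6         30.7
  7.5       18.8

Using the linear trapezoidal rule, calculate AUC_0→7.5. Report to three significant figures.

AUC = 626 µg/L·hr

Trapezoidal AUC_0→7.5:
  [0→2]: (216.4+112.9)/2 × 2 = 329.3
  [2→4]: (112.9+58.9)/2 × 2 = 171.8
  [4→5]: (58.9+42.5)/2 × 1 = 50.7
  [5→6]: (42.5+30.7)/2 × 1 = 36.6
  [6→7.5]: (30.7+18.8)/2 × 1.5 = 37.125
  Sum = 625.525 µg/L·hr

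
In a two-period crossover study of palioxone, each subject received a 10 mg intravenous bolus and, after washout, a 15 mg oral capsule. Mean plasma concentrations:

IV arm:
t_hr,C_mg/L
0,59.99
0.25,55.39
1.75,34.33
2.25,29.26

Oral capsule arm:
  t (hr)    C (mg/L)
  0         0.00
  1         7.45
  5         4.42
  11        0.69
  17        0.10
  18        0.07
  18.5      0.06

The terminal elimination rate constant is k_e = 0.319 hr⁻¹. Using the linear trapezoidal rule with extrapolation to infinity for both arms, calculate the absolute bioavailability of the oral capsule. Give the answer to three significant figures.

F = 0.160

Trapezoidal AUC_0→2.25 (IV):
  [0→0.25]: (59.99+55.39)/2 × 0.25 = 14.4225
  [0.25→1.75]: (55.39+34.33)/2 × 1.5 = 67.29
  [1.75→2.25]: (34.33+29.26)/2 × 0.5 = 15.8975
  Sum = 97.61 mg/L·hr
IV tail: 29.26/0.319 = 91.724; AUC_iv,0→∞ = 97.61 + 91.724 = 189.334 mg/L·hr
Trapezoidal AUC_0→18.5 (oral capsule):
  [0→1]: (0.00+7.45)/2 × 1 = 3.725
  [1→5]: (7.45+4.42)/2 × 4 = 23.74
  [5→11]: (4.42+0.69)/2 × 6 = 15.33
  [11→17]: (0.69+0.10)/2 × 6 = 2.37
  [17→18]: (0.10+0.07)/2 × 1 = 0.085
  [18→18.5]: (0.07+0.06)/2 × 0.5 = 0.0325
  Sum = 45.2825 mg/L·hr
oral capsule tail: 0.06/0.319 = 0.188; AUC_ev,0→∞ = 45.2825 + 0.188 = 45.4705 mg/L·hr
F = (AUC_ev/D_ev)/(AUC_iv/D_iv) = (45.4705/15)/(189.334/10) = 3.03137/18.9334 = 0.1601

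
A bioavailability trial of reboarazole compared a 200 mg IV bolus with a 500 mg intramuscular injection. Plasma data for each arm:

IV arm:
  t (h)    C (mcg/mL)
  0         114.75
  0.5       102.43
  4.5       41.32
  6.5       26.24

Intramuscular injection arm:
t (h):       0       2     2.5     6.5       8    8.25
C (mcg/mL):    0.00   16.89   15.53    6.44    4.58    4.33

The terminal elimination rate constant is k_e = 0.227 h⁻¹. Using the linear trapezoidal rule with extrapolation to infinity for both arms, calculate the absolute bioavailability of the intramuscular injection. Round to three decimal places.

Trapezoidal AUC_0→6.5 (IV):
  [0→0.5]: (114.75+102.43)/2 × 0.5 = 54.295
  [0.5→4.5]: (102.43+41.32)/2 × 4 = 287.5
  [4.5→6.5]: (41.32+26.24)/2 × 2 = 67.56
  Sum = 409.355 mcg/mL·h
IV tail: 26.24/0.227 = 115.595; AUC_iv,0→∞ = 409.355 + 115.595 = 524.95 mcg/mL·h
Trapezoidal AUC_0→8.25 (intramuscular injection):
  [0→2]: (0.00+16.89)/2 × 2 = 16.89
  [2→2.5]: (16.89+15.53)/2 × 0.5 = 8.105
  [2.5→6.5]: (15.53+6.44)/2 × 4 = 43.94
  [6.5→8]: (6.44+4.58)/2 × 1.5 = 8.265
  [8→8.25]: (4.58+4.33)/2 × 0.25 = 1.11375
  Sum = 78.31375 mcg/mL·h
intramuscular injection tail: 4.33/0.227 = 19.075; AUC_ev,0→∞ = 78.31375 + 19.075 = 97.38875 mcg/mL·h
F = (AUC_ev/D_ev)/(AUC_iv/D_iv) = (97.38875/500)/(524.95/200) = 0.1947775/2.62475 = 0.0742

F = 0.074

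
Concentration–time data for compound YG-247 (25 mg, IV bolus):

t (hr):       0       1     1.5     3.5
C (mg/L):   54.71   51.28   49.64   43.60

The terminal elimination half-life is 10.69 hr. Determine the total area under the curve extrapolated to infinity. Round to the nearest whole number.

AUC = 844 mg/L·hr

Trapezoidal AUC_0→3.5:
  [0→1]: (54.71+51.28)/2 × 1 = 52.995
  [1→1.5]: (51.28+49.64)/2 × 0.5 = 25.23
  [1.5→3.5]: (49.64+43.60)/2 × 2 = 93.24
  Sum = 171.465 mg/L·hr
k_e = ln2 / t½ = 0.693147 / 10.69 = 0.0648 hr^-1
Extrapolated tail: C_last / k_e = 43.60 / 0.0648 = 672.840
AUC_0→∞ = 171.465 + 672.840 = 844.305 mg/L·hr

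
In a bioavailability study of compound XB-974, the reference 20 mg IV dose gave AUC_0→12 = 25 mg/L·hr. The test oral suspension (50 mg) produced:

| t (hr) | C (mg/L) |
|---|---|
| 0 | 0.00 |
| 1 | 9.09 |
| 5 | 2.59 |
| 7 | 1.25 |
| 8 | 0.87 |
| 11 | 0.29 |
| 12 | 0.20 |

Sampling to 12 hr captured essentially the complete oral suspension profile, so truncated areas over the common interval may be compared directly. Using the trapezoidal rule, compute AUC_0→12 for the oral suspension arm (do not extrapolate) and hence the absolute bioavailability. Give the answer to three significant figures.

Trapezoidal AUC_0→12 (oral suspension):
  [0→1]: (0.00+9.09)/2 × 1 = 4.545
  [1→5]: (9.09+2.59)/2 × 4 = 23.36
  [5→7]: (2.59+1.25)/2 × 2 = 3.84
  [7→8]: (1.25+0.87)/2 × 1 = 1.06
  [8→11]: (0.87+0.29)/2 × 3 = 1.74
  [11→12]: (0.29+0.20)/2 × 1 = 0.245
  Sum = 34.79 mg/L·hr
F = (AUC_ev/D_ev)/(AUC_iv/D_iv) = (34.79/50)/(25/20) = 0.6958/1.25 = 0.5566

F = 0.557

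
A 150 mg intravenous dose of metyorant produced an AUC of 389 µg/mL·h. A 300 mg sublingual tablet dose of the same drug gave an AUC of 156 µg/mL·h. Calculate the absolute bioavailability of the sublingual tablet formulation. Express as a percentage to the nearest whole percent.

F = 20%

F = (AUC_ev / D_ev) / (AUC_iv / D_iv)
  = (156/300) / (389/150)
  = 0.52 / 2.59333 = 0.2005
  = 20.05%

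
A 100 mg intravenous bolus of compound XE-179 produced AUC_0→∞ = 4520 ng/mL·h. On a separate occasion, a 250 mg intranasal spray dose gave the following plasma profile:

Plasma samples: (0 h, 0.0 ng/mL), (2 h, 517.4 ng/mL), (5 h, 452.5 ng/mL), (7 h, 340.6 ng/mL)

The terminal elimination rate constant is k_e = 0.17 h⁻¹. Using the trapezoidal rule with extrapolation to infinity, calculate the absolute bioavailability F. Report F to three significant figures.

F = 0.422

Trapezoidal AUC_0→7 (intranasal spray):
  [0→2]: (0.0+517.4)/2 × 2 = 517.4
  [2→5]: (517.4+452.5)/2 × 3 = 1454.85
  [5→7]: (452.5+340.6)/2 × 2 = 793.1
  Sum = 2765.35 ng/mL·h
Tail: C_last/k_e = 340.6/0.17 = 2003.529
AUC_0→∞ (intranasal spray) = 2765.35 + 2003.529 = 4768.879 ng/mL·h
F = (AUC_ev/D_ev)/(AUC_iv/D_iv) = (4768.879/250)/(4520/100) = 19.075516/45.2 = 0.4220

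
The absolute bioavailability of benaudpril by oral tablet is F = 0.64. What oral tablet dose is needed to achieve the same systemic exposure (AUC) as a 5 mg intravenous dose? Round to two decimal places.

D_oral = 7.81 mg

For equal systemic exposure: F × D_ev = D_iv
D_ev = D_iv / F = 5 / 0.64 = 7.8125 mg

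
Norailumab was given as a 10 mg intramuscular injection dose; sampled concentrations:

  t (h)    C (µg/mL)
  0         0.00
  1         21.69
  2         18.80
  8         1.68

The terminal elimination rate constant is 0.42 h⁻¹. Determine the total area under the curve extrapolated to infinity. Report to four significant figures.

Trapezoidal AUC_0→8:
  [0→1]: (0.00+21.69)/2 × 1 = 10.845
  [1→2]: (21.69+18.80)/2 × 1 = 20.245
  [2→8]: (18.80+1.68)/2 × 6 = 61.44
  Sum = 92.53 µg/mL·h
Extrapolated tail: C_last / k_e = 1.68 / 0.42 = 4.000
AUC_0→∞ = 92.53 + 4.000 = 96.53 µg/mL·h

AUC = 96.53 µg/mL·h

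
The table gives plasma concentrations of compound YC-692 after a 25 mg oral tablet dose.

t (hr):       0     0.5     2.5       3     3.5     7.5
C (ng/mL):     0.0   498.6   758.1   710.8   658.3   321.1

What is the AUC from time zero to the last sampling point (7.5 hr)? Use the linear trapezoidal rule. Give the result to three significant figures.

AUC = 4050 ng/mL·hr

Trapezoidal AUC_0→7.5:
  [0→0.5]: (0.0+498.6)/2 × 0.5 = 124.65
  [0.5→2.5]: (498.6+758.1)/2 × 2 = 1256.7
  [2.5→3]: (758.1+710.8)/2 × 0.5 = 367.225
  [3→3.5]: (710.8+658.3)/2 × 0.5 = 342.275
  [3.5→7.5]: (658.3+321.1)/2 × 4 = 1958.8
  Sum = 4049.65 ng/mL·hr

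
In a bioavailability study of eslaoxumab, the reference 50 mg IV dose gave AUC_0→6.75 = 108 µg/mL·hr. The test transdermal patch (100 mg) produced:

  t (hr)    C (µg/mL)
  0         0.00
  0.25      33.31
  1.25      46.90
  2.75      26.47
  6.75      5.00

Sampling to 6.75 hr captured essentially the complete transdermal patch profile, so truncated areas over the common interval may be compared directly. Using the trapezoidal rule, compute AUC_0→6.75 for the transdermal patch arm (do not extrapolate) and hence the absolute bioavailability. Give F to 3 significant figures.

F = 0.751

Trapezoidal AUC_0→6.75 (transdermal patch):
  [0→0.25]: (0.00+33.31)/2 × 0.25 = 4.16375
  [0.25→1.25]: (33.31+46.90)/2 × 1 = 40.105
  [1.25→2.75]: (46.90+26.47)/2 × 1.5 = 55.0275
  [2.75→6.75]: (26.47+5.00)/2 × 4 = 62.94
  Sum = 162.23625 µg/mL·hr
F = (AUC_ev/D_ev)/(AUC_iv/D_iv) = (162.23625/100)/(108/50) = 1.6223625/2.16 = 0.7511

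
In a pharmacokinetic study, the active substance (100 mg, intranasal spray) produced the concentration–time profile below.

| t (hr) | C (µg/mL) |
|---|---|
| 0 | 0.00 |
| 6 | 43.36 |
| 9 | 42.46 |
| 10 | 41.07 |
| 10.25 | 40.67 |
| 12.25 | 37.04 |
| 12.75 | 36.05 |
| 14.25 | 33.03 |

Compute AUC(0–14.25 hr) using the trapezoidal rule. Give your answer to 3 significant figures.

Trapezoidal AUC_0→14.25:
  [0→6]: (0.00+43.36)/2 × 6 = 130.08
  [6→9]: (43.36+42.46)/2 × 3 = 128.73
  [9→10]: (42.46+41.07)/2 × 1 = 41.765
  [10→10.25]: (41.07+40.67)/2 × 0.25 = 10.2175
  [10.25→12.25]: (40.67+37.04)/2 × 2 = 77.71
  [12.25→12.75]: (37.04+36.05)/2 × 0.5 = 18.2725
  [12.75→14.25]: (36.05+33.03)/2 × 1.5 = 51.81
  Sum = 458.585 µg/mL·hr

AUC = 459 µg/mL·hr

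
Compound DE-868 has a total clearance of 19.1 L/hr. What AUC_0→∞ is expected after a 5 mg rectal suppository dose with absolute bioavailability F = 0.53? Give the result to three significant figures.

AUC_0→∞ = F × Dose / CL
        = 0.53 × 5 / 19.1 = 0.138743 mg/L·hr

AUC = 0.139 mg/L·hr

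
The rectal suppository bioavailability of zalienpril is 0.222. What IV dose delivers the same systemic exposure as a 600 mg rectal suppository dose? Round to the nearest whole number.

D_iv = 133 mg

Systemic exposure from an extravascular dose = F × D_ev, so the equivalent IV dose is F × D_ev.
D_iv = F × D_ev = 0.222 × 600 = 133.2 mg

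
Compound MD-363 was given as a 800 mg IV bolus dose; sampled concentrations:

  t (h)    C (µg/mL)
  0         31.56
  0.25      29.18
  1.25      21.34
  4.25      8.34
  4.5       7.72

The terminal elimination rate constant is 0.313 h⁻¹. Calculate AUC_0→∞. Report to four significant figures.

AUC = 104.0 µg/mL·h

Trapezoidal AUC_0→4.5:
  [0→0.25]: (31.56+29.18)/2 × 0.25 = 7.5925
  [0.25→1.25]: (29.18+21.34)/2 × 1 = 25.26
  [1.25→4.25]: (21.34+8.34)/2 × 3 = 44.52
  [4.25→4.5]: (8.34+7.72)/2 × 0.25 = 2.0075
  Sum = 79.38 µg/mL·h
Extrapolated tail: C_last / k_e = 7.72 / 0.313 = 24.665
AUC_0→∞ = 79.38 + 24.665 = 104.045 µg/mL·h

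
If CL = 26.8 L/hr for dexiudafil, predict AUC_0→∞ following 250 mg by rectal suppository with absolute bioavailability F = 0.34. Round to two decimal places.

AUC = 3.17 mg/L·hr

AUC_0→∞ = F × Dose / CL
        = 0.34 × 250 / 26.8 = 3.17164 mg/L·hr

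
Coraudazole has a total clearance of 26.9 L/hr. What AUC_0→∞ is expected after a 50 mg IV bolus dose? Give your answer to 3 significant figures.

AUC = 1.86 mg/L·hr

AUC_0→∞ = Dose_iv / CL
        = 50 / 26.9 = 1.85874 mg/L·hr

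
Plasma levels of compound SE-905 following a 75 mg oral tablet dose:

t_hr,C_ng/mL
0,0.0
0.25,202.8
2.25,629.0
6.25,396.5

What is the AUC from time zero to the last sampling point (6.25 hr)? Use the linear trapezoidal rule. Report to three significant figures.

Trapezoidal AUC_0→6.25:
  [0→0.25]: (0.0+202.8)/2 × 0.25 = 25.35
  [0.25→2.25]: (202.8+629.0)/2 × 2 = 831.8
  [2.25→6.25]: (629.0+396.5)/2 × 4 = 2051.0
  Sum = 2908.15 ng/mL·hr

AUC = 2910 ng/mL·hr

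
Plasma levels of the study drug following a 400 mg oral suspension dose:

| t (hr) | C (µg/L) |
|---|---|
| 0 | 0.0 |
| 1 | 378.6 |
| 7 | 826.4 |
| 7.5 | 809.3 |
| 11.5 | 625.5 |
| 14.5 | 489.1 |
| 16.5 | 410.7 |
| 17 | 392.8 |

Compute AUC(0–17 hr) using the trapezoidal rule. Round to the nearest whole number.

AUC = 9855 µg/L·hr

Trapezoidal AUC_0→17:
  [0→1]: (0.0+378.6)/2 × 1 = 189.3
  [1→7]: (378.6+826.4)/2 × 6 = 3615.0
  [7→7.5]: (826.4+809.3)/2 × 0.5 = 408.925
  [7.5→11.5]: (809.3+625.5)/2 × 4 = 2869.6
  [11.5→14.5]: (625.5+489.1)/2 × 3 = 1671.9
  [14.5→16.5]: (489.1+410.7)/2 × 2 = 899.8
  [16.5→17]: (410.7+392.8)/2 × 0.5 = 200.875
  Sum = 9855.4 µg/L·hr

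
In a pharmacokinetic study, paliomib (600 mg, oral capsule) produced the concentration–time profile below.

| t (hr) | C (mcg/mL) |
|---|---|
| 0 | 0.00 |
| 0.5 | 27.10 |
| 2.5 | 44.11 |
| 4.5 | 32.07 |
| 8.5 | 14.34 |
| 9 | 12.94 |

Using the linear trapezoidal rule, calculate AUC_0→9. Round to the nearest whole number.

Trapezoidal AUC_0→9:
  [0→0.5]: (0.00+27.10)/2 × 0.5 = 6.775
  [0.5→2.5]: (27.10+44.11)/2 × 2 = 71.21
  [2.5→4.5]: (44.11+32.07)/2 × 2 = 76.18
  [4.5→8.5]: (32.07+14.34)/2 × 4 = 92.82
  [8.5→9]: (14.34+12.94)/2 × 0.5 = 6.82
  Sum = 253.805 mcg/mL·hr

AUC = 254 mcg/mL·hr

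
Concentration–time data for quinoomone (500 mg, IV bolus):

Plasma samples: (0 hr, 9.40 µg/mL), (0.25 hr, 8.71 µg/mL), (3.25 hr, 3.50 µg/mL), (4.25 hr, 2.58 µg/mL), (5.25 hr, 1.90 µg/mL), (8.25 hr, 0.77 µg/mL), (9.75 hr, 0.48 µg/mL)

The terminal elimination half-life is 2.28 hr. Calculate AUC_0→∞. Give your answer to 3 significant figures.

AUC = 32.4 µg/mL·hr

Trapezoidal AUC_0→9.75:
  [0→0.25]: (9.40+8.71)/2 × 0.25 = 2.26375
  [0.25→3.25]: (8.71+3.50)/2 × 3 = 18.315
  [3.25→4.25]: (3.50+2.58)/2 × 1 = 3.04
  [4.25→5.25]: (2.58+1.90)/2 × 1 = 2.24
  [5.25→8.25]: (1.90+0.77)/2 × 3 = 4.005
  [8.25→9.75]: (0.77+0.48)/2 × 1.5 = 0.9375
  Sum = 30.80125 µg/mL·hr
k_e = ln2 / t½ = 0.693147 / 2.28 = 0.3040 hr^-1
Extrapolated tail: C_last / k_e = 0.48 / 0.304 = 1.579
AUC_0→∞ = 30.80125 + 1.579 = 32.38025 µg/mL·hr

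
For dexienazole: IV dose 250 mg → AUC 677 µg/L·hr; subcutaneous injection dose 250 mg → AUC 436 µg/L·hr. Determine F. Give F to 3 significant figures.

F = (AUC_ev / D_ev) / (AUC_iv / D_iv)
  = (436/250) / (677/250)
  = 1.744 / 2.708 = 0.6440

F = 0.644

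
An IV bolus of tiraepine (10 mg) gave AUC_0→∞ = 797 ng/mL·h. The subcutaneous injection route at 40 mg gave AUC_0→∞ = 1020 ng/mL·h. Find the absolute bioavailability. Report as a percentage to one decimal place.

F = (AUC_ev / D_ev) / (AUC_iv / D_iv)
  = (1020/40) / (797/10)
  = 25.5 / 79.7 = 0.3199
  = 31.99%

F = 32.0%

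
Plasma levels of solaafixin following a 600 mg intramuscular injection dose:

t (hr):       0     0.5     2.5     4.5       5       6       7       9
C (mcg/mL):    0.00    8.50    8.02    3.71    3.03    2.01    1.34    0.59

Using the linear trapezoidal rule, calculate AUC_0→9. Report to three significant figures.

AUC = 38.2 mcg/mL·hr

Trapezoidal AUC_0→9:
  [0→0.5]: (0.00+8.50)/2 × 0.5 = 2.125
  [0.5→2.5]: (8.50+8.02)/2 × 2 = 16.52
  [2.5→4.5]: (8.02+3.71)/2 × 2 = 11.73
  [4.5→5]: (3.71+3.03)/2 × 0.5 = 1.685
  [5→6]: (3.03+2.01)/2 × 1 = 2.52
  [6→7]: (2.01+1.34)/2 × 1 = 1.675
  [7→9]: (1.34+0.59)/2 × 2 = 1.93
  Sum = 38.185 mcg/mL·hr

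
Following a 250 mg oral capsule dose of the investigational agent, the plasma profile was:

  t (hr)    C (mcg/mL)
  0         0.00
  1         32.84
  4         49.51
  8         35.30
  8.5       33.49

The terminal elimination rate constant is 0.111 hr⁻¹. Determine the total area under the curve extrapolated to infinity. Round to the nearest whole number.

Trapezoidal AUC_0→8.5:
  [0→1]: (0.00+32.84)/2 × 1 = 16.42
  [1→4]: (32.84+49.51)/2 × 3 = 123.525
  [4→8]: (49.51+35.30)/2 × 4 = 169.62
  [8→8.5]: (35.30+33.49)/2 × 0.5 = 17.1975
  Sum = 326.7625 mcg/mL·hr
Extrapolated tail: C_last / k_e = 33.49 / 0.111 = 301.712
AUC_0→∞ = 326.7625 + 301.712 = 628.4745 mcg/mL·hr

AUC = 628 mcg/mL·hr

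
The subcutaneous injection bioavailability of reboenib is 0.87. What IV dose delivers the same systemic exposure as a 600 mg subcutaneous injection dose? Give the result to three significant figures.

D_iv = 522 mg

Systemic exposure from an extravascular dose = F × D_ev, so the equivalent IV dose is F × D_ev.
D_iv = F × D_ev = 0.87 × 600 = 522 mg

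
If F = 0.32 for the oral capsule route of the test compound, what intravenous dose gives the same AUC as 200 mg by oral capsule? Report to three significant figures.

D_iv = 64.0 mg

Systemic exposure from an extravascular dose = F × D_ev, so the equivalent IV dose is F × D_ev.
D_iv = F × D_ev = 0.32 × 200 = 64 mg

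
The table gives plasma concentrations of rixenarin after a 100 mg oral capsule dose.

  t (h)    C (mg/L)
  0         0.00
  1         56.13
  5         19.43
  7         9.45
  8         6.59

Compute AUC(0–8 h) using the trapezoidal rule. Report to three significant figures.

AUC = 216 mg/L·h

Trapezoidal AUC_0→8:
  [0→1]: (0.00+56.13)/2 × 1 = 28.065
  [1→5]: (56.13+19.43)/2 × 4 = 151.12
  [5→7]: (19.43+9.45)/2 × 2 = 28.88
  [7→8]: (9.45+6.59)/2 × 1 = 8.02
  Sum = 216.085 mg/L·h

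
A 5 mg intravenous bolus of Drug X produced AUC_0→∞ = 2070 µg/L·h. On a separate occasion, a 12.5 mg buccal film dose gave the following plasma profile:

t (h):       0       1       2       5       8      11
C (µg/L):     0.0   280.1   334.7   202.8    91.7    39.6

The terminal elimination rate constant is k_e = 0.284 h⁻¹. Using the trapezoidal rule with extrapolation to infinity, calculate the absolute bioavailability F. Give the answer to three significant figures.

Trapezoidal AUC_0→11 (buccal film):
  [0→1]: (0.0+280.1)/2 × 1 = 140.05
  [1→2]: (280.1+334.7)/2 × 1 = 307.4
  [2→5]: (334.7+202.8)/2 × 3 = 806.25
  [5→8]: (202.8+91.7)/2 × 3 = 441.75
  [8→11]: (91.7+39.6)/2 × 3 = 196.95
  Sum = 1892.4 µg/L·h
Tail: C_last/k_e = 39.6/0.284 = 139.437
AUC_0→∞ (buccal film) = 1892.4 + 139.437 = 2031.837 µg/L·h
F = (AUC_ev/D_ev)/(AUC_iv/D_iv) = (2031.837/12.5)/(2070/5) = 162.54696/414 = 0.3926

F = 0.393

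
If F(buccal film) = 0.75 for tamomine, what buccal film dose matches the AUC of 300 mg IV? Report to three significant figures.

For equal systemic exposure: F × D_ev = D_iv
D_ev = D_iv / F = 300 / 0.75 = 400 mg

D_buccal = 400 mg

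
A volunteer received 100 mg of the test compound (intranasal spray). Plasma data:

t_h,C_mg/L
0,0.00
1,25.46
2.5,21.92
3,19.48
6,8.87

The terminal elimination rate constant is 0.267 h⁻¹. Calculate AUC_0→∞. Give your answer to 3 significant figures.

Trapezoidal AUC_0→6:
  [0→1]: (0.00+25.46)/2 × 1 = 12.73
  [1→2.5]: (25.46+21.92)/2 × 1.5 = 35.535
  [2.5→3]: (21.92+19.48)/2 × 0.5 = 10.35
  [3→6]: (19.48+8.87)/2 × 3 = 42.525
  Sum = 101.14 mg/L·h
Extrapolated tail: C_last / k_e = 8.87 / 0.267 = 33.221
AUC_0→∞ = 101.14 + 33.221 = 134.361 mg/L·h

AUC = 134 mg/L·h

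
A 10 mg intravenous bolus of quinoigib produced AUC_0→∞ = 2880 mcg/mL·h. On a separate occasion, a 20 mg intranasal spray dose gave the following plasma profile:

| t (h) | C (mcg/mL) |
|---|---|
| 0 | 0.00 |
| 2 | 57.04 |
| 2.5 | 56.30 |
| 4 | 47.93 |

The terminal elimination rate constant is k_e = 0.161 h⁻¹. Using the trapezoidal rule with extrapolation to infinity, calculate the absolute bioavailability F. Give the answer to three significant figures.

Trapezoidal AUC_0→4 (intranasal spray):
  [0→2]: (0.00+57.04)/2 × 2 = 57.04
  [2→2.5]: (57.04+56.30)/2 × 0.5 = 28.335
  [2.5→4]: (56.30+47.93)/2 × 1.5 = 78.1725
  Sum = 163.5475 mcg/mL·h
Tail: C_last/k_e = 47.93/0.161 = 297.702
AUC_0→∞ (intranasal spray) = 163.5475 + 297.702 = 461.2495 mcg/mL·h
F = (AUC_ev/D_ev)/(AUC_iv/D_iv) = (461.2495/20)/(2880/10) = 23.062475/288 = 0.0801

F = 0.0801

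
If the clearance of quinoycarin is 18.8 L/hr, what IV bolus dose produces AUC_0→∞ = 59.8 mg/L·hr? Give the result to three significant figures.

Dose = 1120 mg

Dose_iv = CL × AUC_0→∞
     = 18.8 × 59.8 = 1124.24 mg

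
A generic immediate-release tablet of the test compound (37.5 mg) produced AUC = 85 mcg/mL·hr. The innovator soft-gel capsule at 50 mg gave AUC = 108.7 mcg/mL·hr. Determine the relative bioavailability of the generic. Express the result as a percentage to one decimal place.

F_rel = (AUC_test/D_test) / (AUC_ref/D_ref)
      = (85/37.5) / (108.7/50)
      = 2.26667 / 2.174 = 1.0426 = 104.26%

F_rel = 104.3%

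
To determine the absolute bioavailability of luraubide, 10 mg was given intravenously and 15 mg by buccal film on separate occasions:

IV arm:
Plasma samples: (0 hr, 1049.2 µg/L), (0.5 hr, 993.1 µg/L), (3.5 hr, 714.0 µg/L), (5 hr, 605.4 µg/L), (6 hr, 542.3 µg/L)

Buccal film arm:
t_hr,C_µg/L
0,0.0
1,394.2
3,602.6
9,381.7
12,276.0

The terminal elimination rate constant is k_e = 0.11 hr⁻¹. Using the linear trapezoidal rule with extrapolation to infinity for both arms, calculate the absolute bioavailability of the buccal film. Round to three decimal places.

F = 0.533

Trapezoidal AUC_0→6 (IV):
  [0→0.5]: (1049.2+993.1)/2 × 0.5 = 510.575
  [0.5→3.5]: (993.1+714.0)/2 × 3 = 2560.65
  [3.5→5]: (714.0+605.4)/2 × 1.5 = 989.55
  [5→6]: (605.4+542.3)/2 × 1 = 573.85
  Sum = 4634.625 µg/L·hr
IV tail: 542.3/0.11 = 4930.000; AUC_iv,0→∞ = 4634.625 + 4930.000 = 9564.625 µg/L·hr
Trapezoidal AUC_0→12 (buccal film):
  [0→1]: (0.0+394.2)/2 × 1 = 197.1
  [1→3]: (394.2+602.6)/2 × 2 = 996.8
  [3→9]: (602.6+381.7)/2 × 6 = 2952.9
  [9→12]: (381.7+276.0)/2 × 3 = 986.55
  Sum = 5133.35 µg/L·hr
buccal film tail: 276.0/0.11 = 2509.091; AUC_ev,0→∞ = 5133.35 + 2509.091 = 7642.441 µg/L·hr
F = (AUC_ev/D_ev)/(AUC_iv/D_iv) = (7642.441/15)/(9564.625/10) = 509.496/956.4625 = 0.5327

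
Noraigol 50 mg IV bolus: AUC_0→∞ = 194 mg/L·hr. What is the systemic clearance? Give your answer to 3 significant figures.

CL = Dose_iv / AUC_0→∞
   = 50 / 194 = 0.257732 L/hr

CL = 0.258 L/hr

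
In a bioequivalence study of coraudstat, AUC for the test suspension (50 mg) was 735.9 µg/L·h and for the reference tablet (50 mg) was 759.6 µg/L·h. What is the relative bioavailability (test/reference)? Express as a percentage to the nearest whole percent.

F_rel = 97%

F_rel = (AUC_test/D_test) / (AUC_ref/D_ref)
      = (735.9/50) / (759.6/50)
      = 14.718 / 15.192 = 0.9688 = 96.88%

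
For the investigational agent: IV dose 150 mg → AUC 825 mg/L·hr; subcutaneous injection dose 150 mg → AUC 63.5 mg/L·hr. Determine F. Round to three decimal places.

F = 0.077

F = (AUC_ev / D_ev) / (AUC_iv / D_iv)
  = (63.5/150) / (825/150)
  = 0.423333 / 5.5 = 0.0770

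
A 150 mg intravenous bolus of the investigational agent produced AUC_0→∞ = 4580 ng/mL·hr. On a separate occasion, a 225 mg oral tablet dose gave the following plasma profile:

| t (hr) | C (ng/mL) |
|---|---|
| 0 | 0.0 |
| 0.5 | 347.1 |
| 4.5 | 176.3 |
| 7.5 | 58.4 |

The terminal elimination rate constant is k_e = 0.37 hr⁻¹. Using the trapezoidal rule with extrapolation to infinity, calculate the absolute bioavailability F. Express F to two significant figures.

F = 0.24

Trapezoidal AUC_0→7.5 (oral tablet):
  [0→0.5]: (0.0+347.1)/2 × 0.5 = 86.775
  [0.5→4.5]: (347.1+176.3)/2 × 4 = 1046.8
  [4.5→7.5]: (176.3+58.4)/2 × 3 = 352.05
  Sum = 1485.625 ng/mL·hr
Tail: C_last/k_e = 58.4/0.37 = 157.838
AUC_0→∞ (oral tablet) = 1485.625 + 157.838 = 1643.463 ng/mL·hr
F = (AUC_ev/D_ev)/(AUC_iv/D_iv) = (1643.463/225)/(4580/150) = 7.30428/30.5333 = 0.2392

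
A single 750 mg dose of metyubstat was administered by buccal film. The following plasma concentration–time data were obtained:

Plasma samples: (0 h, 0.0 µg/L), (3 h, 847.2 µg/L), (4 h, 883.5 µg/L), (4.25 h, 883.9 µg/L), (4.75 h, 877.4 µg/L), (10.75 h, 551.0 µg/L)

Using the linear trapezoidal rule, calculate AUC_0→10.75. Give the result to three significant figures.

AUC = 7080 µg/L·h

Trapezoidal AUC_0→10.75:
  [0→3]: (0.0+847.2)/2 × 3 = 1270.8
  [3→4]: (847.2+883.5)/2 × 1 = 865.35
  [4→4.25]: (883.5+883.9)/2 × 0.25 = 220.925
  [4.25→4.75]: (883.9+877.4)/2 × 0.5 = 440.325
  [4.75→10.75]: (877.4+551.0)/2 × 6 = 4285.2
  Sum = 7082.6 µg/L·h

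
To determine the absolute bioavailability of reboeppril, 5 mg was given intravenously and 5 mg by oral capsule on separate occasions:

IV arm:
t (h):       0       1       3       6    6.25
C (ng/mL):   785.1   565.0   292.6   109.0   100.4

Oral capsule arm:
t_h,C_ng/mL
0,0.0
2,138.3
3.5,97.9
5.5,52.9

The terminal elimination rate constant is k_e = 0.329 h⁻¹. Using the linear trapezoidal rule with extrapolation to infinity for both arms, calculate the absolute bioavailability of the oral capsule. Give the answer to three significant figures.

Trapezoidal AUC_0→6.25 (IV):
  [0→1]: (785.1+565.0)/2 × 1 = 675.05
  [1→3]: (565.0+292.6)/2 × 2 = 857.6
  [3→6]: (292.6+109.0)/2 × 3 = 602.4
  [6→6.25]: (109.0+100.4)/2 × 0.25 = 26.175
  Sum = 2161.225 ng/mL·h
IV tail: 100.4/0.329 = 305.167; AUC_iv,0→∞ = 2161.225 + 305.167 = 2466.392 ng/mL·h
Trapezoidal AUC_0→5.5 (oral capsule):
  [0→2]: (0.0+138.3)/2 × 2 = 138.3
  [2→3.5]: (138.3+97.9)/2 × 1.5 = 177.15
  [3.5→5.5]: (97.9+52.9)/2 × 2 = 150.8
  Sum = 466.25 ng/mL·h
oral capsule tail: 52.9/0.329 = 160.790; AUC_ev,0→∞ = 466.25 + 160.790 = 627.04 ng/mL·h
F = (AUC_ev/D_ev)/(AUC_iv/D_iv) = (627.04/5)/(2466.392/5) = 125.408/493.2784 = 0.2542

F = 0.254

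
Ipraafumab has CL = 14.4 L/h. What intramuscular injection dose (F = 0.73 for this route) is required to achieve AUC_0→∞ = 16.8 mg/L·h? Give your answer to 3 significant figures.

Dose = 331 mg

Dose = CL × AUC_0→∞ / F
     = 14.4 × 16.8 / 0.73 = 331.397 mg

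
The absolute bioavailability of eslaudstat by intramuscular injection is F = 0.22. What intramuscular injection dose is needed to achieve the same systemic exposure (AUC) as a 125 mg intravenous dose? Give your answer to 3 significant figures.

For equal systemic exposure: F × D_ev = D_iv
D_ev = D_iv / F = 125 / 0.22 = 568.182 mg

D_intramuscular = 568 mg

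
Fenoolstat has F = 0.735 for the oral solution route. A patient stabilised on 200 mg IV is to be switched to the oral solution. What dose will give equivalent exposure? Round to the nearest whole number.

For equal systemic exposure: F × D_ev = D_iv
D_ev = D_iv / F = 200 / 0.735 = 272.109 mg

D_oral = 272 mg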